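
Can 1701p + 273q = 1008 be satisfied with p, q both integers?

yes

gcd(1701, 273) = 21.
21 divides 1008, so integer solutions exist.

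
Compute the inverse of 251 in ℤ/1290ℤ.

gcd(1290, 251) = 1.
By Bézout, 251*(221) + 1290*(-43) = 1.
So 251*221 ≡ 1 (mod 1290), and 221 mod 1290 = 221.

221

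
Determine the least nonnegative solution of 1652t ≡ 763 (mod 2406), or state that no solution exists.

no solution

gcd(2406, 1652):
  2406 = 1×1652 + 754
  1652 = 2×754 + 144
  754 = 5×144 + 34
  144 = 4×34 + 8
  34 = 4×8 + 2
  8 = 4×2
so gcd(2406, 1652) = 2.
2 does not divide 763, so the congruence has no solution.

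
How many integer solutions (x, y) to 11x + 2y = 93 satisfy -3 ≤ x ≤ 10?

gcd(11, 2):
  11 = 5×2 + 1
  2 = 2×1
so gcd(11, 2) = 1.
Back-substitute for Bézout coefficients:
  1 = 11 - 5×2
  ... = 11×(1) + 2×(-5)
Scale by 93: particular solution (93, -465); reduce x mod 2: (1, 41).
General solution: x = 1 + 2t, y = 41 - 11t for integer t.
-3 ≤ 1 + 2t ≤ 10 gives t ∈ [-2, 4], which is 7 values.

7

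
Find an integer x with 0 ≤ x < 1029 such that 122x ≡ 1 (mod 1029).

194

gcd(1029, 122) = 1  (1029 = 8×122 + 53, 122 = 2×53 + 16, 53 = 3×16 + 5, 16 = 3×5 + 1, 5 = 5×1).
Back-substituting, 122×(194) + 1029×(-23) = 1.
So 122×194 ≡ 1 (mod 1029), and 194 mod 1029 = 194.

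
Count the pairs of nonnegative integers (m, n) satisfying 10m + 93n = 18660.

21

gcd(93, 10):
  93 = 9×10 + 3
  10 = 3×3 + 1
  3 = 3×1
so gcd(93, 10) = 1.
Back-substitute for Bézout coefficients:
  1 = 10 - 3×3
  ... = 10×(28) + 93×(-3)
Scale by 18660: one solution is (522480, -55980). Reduce m mod 93: (6, 200).
General: m = 6 + 93t, n = 200 - 10t.
m ≥ 0 ⇒ t ≥ 0; n ≥ 0 ⇒ t ≤ 20. So t ∈ [0, 20]: 21 solutions.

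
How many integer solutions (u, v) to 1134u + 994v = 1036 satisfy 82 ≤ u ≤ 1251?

16

gcd(1134, 994):
  1134 = 1×994 + 140
  994 = 7×140 + 14
  140 = 10×14
so gcd(1134, 994) = 14.
Back-substitute for Bézout coefficients:
  14 = 994 - 7×140
  ... = 1134×(-7) + 994×(8)
Scale by 74: particular solution (-518, 592); reduce u mod 71: (50, -56).
General solution: u = 50 + 71t, v = -56 - 81t for integer t.
82 ≤ 50 + 71t ≤ 1251 gives t ∈ [1, 16], which is 16 values.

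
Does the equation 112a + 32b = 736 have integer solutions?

gcd(112, 32) = 16  (112 = 3×32 + 16, 32 = 2×16).
16 divides 736, so integer solutions exist.

yes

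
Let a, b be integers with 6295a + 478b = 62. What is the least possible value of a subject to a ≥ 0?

166

gcd(6295, 478):
  6295 = 13*478 + 81
  478 = 5*81 + 73
  81 = 1*73 + 8
  73 = 9*8 + 1
  8 = 8*1
so gcd(6295, 478) = 1.
1 divides 62, so solutions exist.
Back-substitute for Bézout coefficients:
  1 = 73 - 9*8
  ... = 6295*(-59) + 478*(777)
Scale by 62/1 = 62: (a₀, b₀) = (-3658, 48174).
General solution: a = -3658 + 478t, b = 48174 - 6295t for integer t.
a ≥ 0: smallest is -3658 mod 478 = 166 (at t = 8), with b = -2186.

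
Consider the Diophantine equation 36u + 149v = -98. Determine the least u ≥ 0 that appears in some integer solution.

138

gcd(149, 36):
  149 = 4·36 + 5
  36 = 7·5 + 1
  5 = 5·1
so gcd(149, 36) = 1.
1 divides -98, so solutions exist.
Back-substitute for Bézout coefficients:
  1 = 36 - 7·5
  ... = 36·(29) + 149·(-7)
Scale by -98/1 = -98: (u₀, v₀) = (-2842, 686).
General solution: u = -2842 + 149t, v = 686 - 36t for integer t.
u ≥ 0: smallest is -2842 mod 149 = 138 (at t = 20), with v = -34.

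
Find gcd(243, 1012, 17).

1

gcd(1012, 243) = 1.
gcd(1, 17) = 1.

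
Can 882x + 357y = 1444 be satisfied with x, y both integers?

gcd(882, 357) = 21.
21 does not divide 1444 (remainder 16), so no integer solutions.

no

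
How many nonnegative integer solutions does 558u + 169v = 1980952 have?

21

gcd(558, 169):
  558 = 3·169 + 51
  169 = 3·51 + 16
  51 = 3·16 + 3
  16 = 5·3 + 1
  3 = 3·1
so gcd(558, 169) = 1.
Back-substitute for Bézout coefficients:
  1 = 16 - 5·3
  ... = 558·(-53) + 169·(175)
Scale by 1980952: one solution is (-104990456, 346666600). Reduce u mod 169: (118, 11332).
General: u = 118 + 169t, v = 11332 - 558t.
u ≥ 0 ⇒ t ≥ 0; v ≥ 0 ⇒ t ≤ 20. So t ∈ [0, 20]: 21 solutions.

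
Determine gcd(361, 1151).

gcd(1151, 361) = 1  (1151 = 3×361 + 68, 361 = 5×68 + 21, 68 = 3×21 + 5, 21 = 4×5 + 1, 5 = 5×1).

1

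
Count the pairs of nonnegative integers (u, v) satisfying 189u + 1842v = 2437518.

21

gcd(1842, 189) = 3  (1842 = 9×189 + 141, 189 = 1×141 + 48, 141 = 2×48 + 45, 48 = 1×45 + 3, 45 = 15×3).
Back-substituting, 189×(39) + 1842×(-4) = 3.
Scale by 812506: one solution is (31687734, -3250024). Reduce u mod 614: (422, 1280).
General: u = 422 + 614t, v = 1280 - 63t.
u ≥ 0 ⇒ t ≥ 0; v ≥ 0 ⇒ t ≤ 20. So t ∈ [0, 20]: 21 solutions.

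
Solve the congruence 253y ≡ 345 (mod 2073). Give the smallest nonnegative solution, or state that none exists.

gcd(2073, 253) = 1  (2073 = 8×253 + 49, 253 = 5×49 + 8, 49 = 6×8 + 1, 8 = 8×1).
1 divides 345, so solutions exist.
Back-substituting, 253×(-254) + 2073×(31) = 1.
So 253×(-254) ≡ 1 (mod 2073); multiply by 345: y ≡ -87630 (mod 2073).
Smallest nonnegative: y = -87630 mod 2073 = 1509.

1509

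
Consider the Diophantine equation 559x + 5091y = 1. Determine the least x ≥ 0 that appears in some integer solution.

gcd(5091, 559) = 1  (5091 = 9×559 + 60, 559 = 9×60 + 19, 60 = 3×19 + 3, 19 = 6×3 + 1, 3 = 3×1).
1 divides 1, so solutions exist.
Back-substituting, 559×(1612) + 5091×(-177) = 1.
Scale by 1/1 = 1: (x₀, y₀) = (1612, -177).
General solution: x = 1612 + 5091t, y = -177 - 559t for integer t.
x ≥ 0: smallest is 1612 mod 5091 = 1612 (at t = 0), with y = -177.

1612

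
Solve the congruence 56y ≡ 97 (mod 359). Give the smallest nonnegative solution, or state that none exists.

gcd(359, 56):
  359 = 6·56 + 23
  56 = 2·23 + 10
  23 = 2·10 + 3
  10 = 3·3 + 1
  3 = 3·1
so gcd(359, 56) = 1.
1 divides 97, so solutions exist.
Back-substitute for Bézout coefficients:
  1 = 10 - 3·3
  ... = 56·(109) + 359·(-17)
So 56·(109) ≡ 1 (mod 359); multiply by 97: y ≡ 10573 (mod 359).
Smallest nonnegative: y = 10573 mod 359 = 162.

162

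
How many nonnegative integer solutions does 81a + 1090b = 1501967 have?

17

gcd(1090, 81) = 1  (1090 = 13*81 + 37, 81 = 2*37 + 7, 37 = 5*7 + 2, 7 = 3*2 + 1, 2 = 2*1).
Back-substituting, 81*(471) + 1090*(-35) = 1.
Scale by 1501967: one solution is (707426457, -52568845). Reduce a mod 1090: (107, 1370).
General: a = 107 + 1090t, b = 1370 - 81t.
a ≥ 0 ⇒ t ≥ 0; b ≥ 0 ⇒ t ≤ 16. So t ∈ [0, 16]: 17 solutions.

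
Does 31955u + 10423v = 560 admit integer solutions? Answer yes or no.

gcd(31955, 10423):
  31955 = 3×10423 + 686
  10423 = 15×686 + 133
  686 = 5×133 + 21
  133 = 6×21 + 7
  21 = 3×7
so gcd(31955, 10423) = 7.
7 divides 560, so integer solutions exist.

yes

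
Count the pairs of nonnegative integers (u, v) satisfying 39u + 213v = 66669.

gcd(213, 39) = 3.
By Bézout, 39×(11) + 213×(-2) = 3.
One solution: (0, 313).
General: u = 0 + 71t, v = 313 - 13t.
u ≥ 0 ⇒ t ≥ 0; v ≥ 0 ⇒ t ≤ 24. So t ∈ [0, 24]: 25 solutions.

25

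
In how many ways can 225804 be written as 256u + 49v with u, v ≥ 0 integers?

gcd(256, 49) = 1.
By Bézout, 256·(9) + 49·(-47) = 1.
One solution: (10, 4556).
General: u = 10 + 49t, v = 4556 - 256t.
u ≥ 0 ⇒ t ≥ 0; v ≥ 0 ⇒ t ≤ 17. So t ∈ [0, 17]: 18 solutions.

18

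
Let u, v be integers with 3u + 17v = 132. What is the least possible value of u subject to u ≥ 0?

10

gcd(17, 3):
  17 = 5·3 + 2
  3 = 1·2 + 1
  2 = 2·1
so gcd(17, 3) = 1.
1 divides 132, so solutions exist.
Back-substitute for Bézout coefficients:
  1 = 3 - 1·2
  ... = 3·(6) + 17·(-1)
Scale by 132/1 = 132: (u₀, v₀) = (792, -132).
General solution: u = 792 + 17t, v = -132 - 3t for integer t.
u ≥ 0: smallest is 792 mod 17 = 10 (at t = -46), with v = 6.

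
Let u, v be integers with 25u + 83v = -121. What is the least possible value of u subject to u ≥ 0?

35

gcd(83, 25) = 1  (83 = 3*25 + 8, 25 = 3*8 + 1, 8 = 8*1).
1 divides -121, so solutions exist.
Back-substituting, 25*(10) + 83*(-3) = 1.
Scale by -121/1 = -121: (u₀, v₀) = (-1210, 363).
General solution: u = -1210 + 83t, v = 363 - 25t for integer t.
u ≥ 0: smallest is -1210 mod 83 = 35 (at t = 15), with v = -12.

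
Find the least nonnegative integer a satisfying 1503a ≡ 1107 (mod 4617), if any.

gcd(4617, 1503) = 9  (4617 = 3*1503 + 108, 1503 = 13*108 + 99, 108 = 1*99 + 9, 99 = 11*9).
9 divides 1107, so solutions exist.
Back-substituting, 1503*(-43) + 4617*(14) = 9.
So 1503*(-43) ≡ 9 (mod 4617); multiply by 123: a ≡ -5289 (mod 513).
Smallest nonnegative: a = -5289 mod 513 = 354.

354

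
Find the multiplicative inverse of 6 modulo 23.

gcd(23, 6) = 1  (23 = 3*6 + 5, 6 = 1*5 + 1, 5 = 5*1).
Back-substituting, 6*(4) + 23*(-1) = 1.
So 6*4 ≡ 1 (mod 23), and 4 mod 23 = 4.

4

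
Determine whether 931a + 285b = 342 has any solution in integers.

yes

gcd(931, 285):
  931 = 3·285 + 76
  285 = 3·76 + 57
  76 = 1·57 + 19
  57 = 3·19
so gcd(931, 285) = 19.
19 divides 342, so integer solutions exist.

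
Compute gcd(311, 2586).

gcd(2586, 311):
  2586 = 8*311 + 98
  311 = 3*98 + 17
  98 = 5*17 + 13
  17 = 1*13 + 4
  13 = 3*4 + 1
  4 = 4*1
so gcd(2586, 311) = 1.

1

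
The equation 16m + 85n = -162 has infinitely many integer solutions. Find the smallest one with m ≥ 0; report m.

gcd(85, 16) = 1  (85 = 5*16 + 5, 16 = 3*5 + 1, 5 = 5*1).
1 divides -162, so solutions exist.
Back-substituting, 16*(16) + 85*(-3) = 1.
Scale by -162/1 = -162: (m₀, n₀) = (-2592, 486).
General solution: m = -2592 + 85t, n = 486 - 16t for integer t.
m ≥ 0: smallest is -2592 mod 85 = 43 (at t = 31), with n = -10.

43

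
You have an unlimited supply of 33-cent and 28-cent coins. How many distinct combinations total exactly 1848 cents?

Need nonnegative integers with 33j + 28k = 1848.
gcd(33, 28) = 1, and 33·(-11) + 28·(13) = 1.
So (j₀, k₀) = (-20328, 24024); general j = -20328 + 28t, k = 24024 - 33t.
j ≥ 0 ⇒ t ≥ 726; k ≥ 0 ⇒ t ≤ 728. That's 3 values of t.

3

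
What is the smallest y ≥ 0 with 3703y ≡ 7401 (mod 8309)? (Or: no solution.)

no solution

gcd(8309, 3703) = 7  (8309 = 2·3703 + 903, 3703 = 4·903 + 91, 903 = 9·91 + 84, 91 = 1·84 + 7, 84 = 12·7).
7 does not divide 7401, so the congruence has no solution.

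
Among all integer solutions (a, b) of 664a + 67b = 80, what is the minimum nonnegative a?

9

gcd(664, 67):
  664 = 9*67 + 61
  67 = 1*61 + 6
  61 = 10*6 + 1
  6 = 6*1
so gcd(664, 67) = 1.
1 divides 80, so solutions exist.
Back-substitute for Bézout coefficients:
  1 = 61 - 10*6
  ... = 664*(11) + 67*(-109)
Scale by 80/1 = 80: (a₀, b₀) = (880, -8720).
General solution: a = 880 + 67t, b = -8720 - 664t for integer t.
a ≥ 0: smallest is 880 mod 67 = 9 (at t = -13), with b = -88.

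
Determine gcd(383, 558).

1

gcd(558, 383):
  558 = 1·383 + 175
  383 = 2·175 + 33
  175 = 5·33 + 10
  33 = 3·10 + 3
  10 = 3·3 + 1
  3 = 3·1
so gcd(558, 383) = 1.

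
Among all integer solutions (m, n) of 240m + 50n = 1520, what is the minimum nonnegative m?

gcd(240, 50):
  240 = 4·50 + 40
  50 = 1·40 + 10
  40 = 4·10
so gcd(240, 50) = 10.
10 divides 1520, so solutions exist.
Back-substitute for Bézout coefficients:
  10 = 50 - 1·40
  ... = 240·(-1) + 50·(5)
Scale by 1520/10 = 152: (m₀, n₀) = (-152, 760).
General solution: m = -152 + 5t, n = 760 - 24t for integer t.
m ≥ 0: smallest is -152 mod 5 = 3 (at t = 31), with n = 16.

3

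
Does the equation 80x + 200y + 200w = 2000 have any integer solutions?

gcd(200, 80):
  200 = 2·80 + 40
  80 = 2·40
so gcd(200, 80) = 40.
gcd(40, 200) = 40.
40 divides 2000, so integer solutions exist.

yes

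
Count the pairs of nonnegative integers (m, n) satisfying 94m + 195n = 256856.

14

gcd(195, 94) = 1.
By Bézout, 94*(-56) + 195*(27) = 1.
One solution: (44, 1296).
General: m = 44 + 195t, n = 1296 - 94t.
m ≥ 0 ⇒ t ≥ 0; n ≥ 0 ⇒ t ≤ 13. So t ∈ [0, 13]: 14 solutions.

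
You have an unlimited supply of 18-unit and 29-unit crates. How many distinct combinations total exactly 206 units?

1

Need nonnegative integers with 18j + 29k = 206.
gcd(18, 29) = 1, and 18·(-8) + 29·(5) = 1.
So (j₀, k₀) = (-1648, 1030); general j = -1648 + 29t, k = 1030 - 18t.
j ≥ 0 ⇒ t ≥ 57; k ≥ 0 ⇒ t ≤ 57. That's 1 value of t.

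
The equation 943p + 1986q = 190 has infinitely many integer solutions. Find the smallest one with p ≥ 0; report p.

592

gcd(1986, 943) = 1.
1 divides 190, so solutions exist.
By Bézout, 943*(139) + 1986*(-66) = 1.
Scale by 190/1 = 190: (p₀, q₀) = (26410, -12540).
General solution: p = 26410 + 1986t, q = -12540 - 943t for integer t.
p ≥ 0: smallest is 26410 mod 1986 = 592 (at t = -13), with q = -281.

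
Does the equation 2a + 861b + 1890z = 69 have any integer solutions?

yes

gcd(861, 2) = 1  (861 = 430·2 + 1, 2 = 2·1).
gcd(1, 1890) = 1.
1 divides 69, so integer solutions exist.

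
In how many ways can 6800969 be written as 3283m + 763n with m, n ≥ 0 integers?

gcd(3283, 763) = 7.
By Bézout, 3283·(-33) + 763·(142) = 7.
One solution: (94, 8509).
General: m = 94 + 109t, n = 8509 - 469t.
m ≥ 0 ⇒ t ≥ 0; n ≥ 0 ⇒ t ≤ 18. So t ∈ [0, 18]: 19 solutions.

19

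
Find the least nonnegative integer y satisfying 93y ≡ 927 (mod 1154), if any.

gcd(1154, 93):
  1154 = 12·93 + 38
  93 = 2·38 + 17
  38 = 2·17 + 4
  17 = 4·4 + 1
  4 = 4·1
so gcd(1154, 93) = 1.
1 divides 927, so solutions exist.
Back-substitute for Bézout coefficients:
  1 = 17 - 4·4
  ... = 93·(273) + 1154·(-22)
So 93·(273) ≡ 1 (mod 1154); multiply by 927: y ≡ 253071 (mod 1154).
Smallest nonnegative: y = 253071 mod 1154 = 345.

345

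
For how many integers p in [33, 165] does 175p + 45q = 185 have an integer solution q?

gcd(175, 45) = 5  (175 = 3×45 + 40, 45 = 1×40 + 5, 40 = 8×5).
Back-substituting, 175×(-1) + 45×(4) = 5.
Scale by 37: particular solution (-37, 148); reduce p mod 9: (8, -27).
General solution: p = 8 + 9t, q = -27 - 35t for integer t.
33 ≤ 8 + 9t ≤ 165 gives t ∈ [3, 17], which is 15 values.

15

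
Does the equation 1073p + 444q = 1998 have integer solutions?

yes

gcd(1073, 444) = 37  (1073 = 2×444 + 185, 444 = 2×185 + 74, 185 = 2×74 + 37, 74 = 2×37).
37 divides 1998, so integer solutions exist.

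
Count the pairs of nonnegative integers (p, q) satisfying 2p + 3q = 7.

gcd(3, 2) = 1.
By Bézout, 2*(-1) + 3*(1) = 1.
One solution: (2, 1).
General: p = 2 + 3t, q = 1 - 2t.
p ≥ 0 ⇒ t ≥ 0; q ≥ 0 ⇒ t ≤ 0. So t ∈ [0, 0]: 1 solution.

1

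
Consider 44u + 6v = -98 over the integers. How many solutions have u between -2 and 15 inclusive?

6

gcd(44, 6) = 2.
By Bézout, 44*(1) + 6*(-7) = 2.
Particular solution: (2, -31).
General solution: u = 2 + 3t, v = -31 - 22t for integer t.
-2 ≤ 2 + 3t ≤ 15 gives t ∈ [-1, 4], which is 6 values.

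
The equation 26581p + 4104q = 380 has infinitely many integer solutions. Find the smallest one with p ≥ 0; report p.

212

gcd(26581, 4104):
  26581 = 6×4104 + 1957
  4104 = 2×1957 + 190
  1957 = 10×190 + 57
  190 = 3×57 + 19
  57 = 3×19
so gcd(26581, 4104) = 19.
19 divides 380, so solutions exist.
Back-substitute for Bézout coefficients:
  19 = 190 - 3×57
  ... = 26581×(-65) + 4104×(421)
Scale by 380/19 = 20: (p₀, q₀) = (-1300, 8420).
General solution: p = -1300 + 216t, q = 8420 - 1399t for integer t.
p ≥ 0: smallest is -1300 mod 216 = 212 (at t = 7), with q = -1373.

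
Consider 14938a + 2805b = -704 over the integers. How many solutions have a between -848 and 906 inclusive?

7

gcd(14938, 2805) = 11.
By Bézout, 14938·(-43) + 2805·(229) = 11.
Particular solution: (202, -1076).
General solution: a = 202 + 255t, b = -1076 - 1358t for integer t.
-848 ≤ 202 + 255t ≤ 906 gives t ∈ [-4, 2], which is 7 values.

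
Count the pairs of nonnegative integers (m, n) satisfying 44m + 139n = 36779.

6

gcd(139, 44) = 1.
By Bézout, 44×(-60) + 139×(19) = 1.
One solution: (24, 257).
General: m = 24 + 139t, n = 257 - 44t.
m ≥ 0 ⇒ t ≥ 0; n ≥ 0 ⇒ t ≤ 5. So t ∈ [0, 5]: 6 solutions.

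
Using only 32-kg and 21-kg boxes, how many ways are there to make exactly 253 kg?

1

Need nonnegative integers with 32j + 21k = 253.
gcd(32, 21) = 1, and 32·(2) + 21·(-3) = 1.
So (j₀, k₀) = (506, -759); general j = 506 + 21t, k = -759 - 32t.
j ≥ 0 ⇒ t ≥ -24; k ≥ 0 ⇒ t ≤ -24. That's 1 value of t.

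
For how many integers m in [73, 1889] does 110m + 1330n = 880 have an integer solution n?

14

gcd(1330, 110):
  1330 = 12×110 + 10
  110 = 11×10
so gcd(1330, 110) = 10.
Back-substitute for Bézout coefficients:
  10 = 1330 - 12×110
  ... = 110×(-12) + 1330×(1)
Scale by 88: particular solution (-1056, 88); reduce m mod 133: (8, 0).
General solution: m = 8 + 133t, n = 0 - 11t for integer t.
73 ≤ 8 + 133t ≤ 1889 gives t ∈ [1, 14], which is 14 values.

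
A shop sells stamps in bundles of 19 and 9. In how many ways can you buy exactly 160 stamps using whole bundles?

1

Need nonnegative integers with 19j + 9k = 160.
gcd(19, 9) = 1, and 19·(1) + 9·(-2) = 1.
So (j₀, k₀) = (160, -320); general j = 160 + 9t, k = -320 - 19t.
j ≥ 0 ⇒ t ≥ -17; k ≥ 0 ⇒ t ≤ -17. That's 1 value of t.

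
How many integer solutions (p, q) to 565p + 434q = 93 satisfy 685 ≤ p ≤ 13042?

gcd(565, 434) = 1  (565 = 1·434 + 131, 434 = 3·131 + 41, 131 = 3·41 + 8, 41 = 5·8 + 1, 8 = 8·1).
Back-substituting, 565·(-53) + 434·(69) = 1.
Scale by 93: particular solution (-4929, 6417); reduce p mod 434: (279, -363).
General solution: p = 279 + 434t, q = -363 - 565t for integer t.
685 ≤ 279 + 434t ≤ 13042 gives t ∈ [1, 29], which is 29 values.

29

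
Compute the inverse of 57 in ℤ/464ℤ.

57

gcd(464, 57) = 1  (464 = 8·57 + 8, 57 = 7·8 + 1, 8 = 8·1).
Back-substituting, 57·(57) + 464·(-7) = 1.
So 57·57 ≡ 1 (mod 464), and 57 mod 464 = 57.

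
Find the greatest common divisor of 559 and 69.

gcd(559, 69) = 1  (559 = 8×69 + 7, 69 = 9×7 + 6, 7 = 1×6 + 1, 6 = 6×1).

1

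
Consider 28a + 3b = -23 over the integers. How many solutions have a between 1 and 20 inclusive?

gcd(28, 3) = 1  (28 = 9*3 + 1, 3 = 3*1).
Back-substituting, 28*(1) + 3*(-9) = 1.
Scale by -23: particular solution (-23, 207); reduce a mod 3: (1, -17).
General solution: a = 1 + 3t, b = -17 - 28t for integer t.
1 ≤ 1 + 3t ≤ 20 gives t ∈ [0, 6], which is 7 values.

7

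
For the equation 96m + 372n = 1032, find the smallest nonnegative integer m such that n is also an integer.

3

gcd(372, 96):
  372 = 3·96 + 84
  96 = 1·84 + 12
  84 = 7·12
so gcd(372, 96) = 12.
12 divides 1032, so solutions exist.
Back-substitute for Bézout coefficients:
  12 = 96 - 1·84
  ... = 96·(4) + 372·(-1)
Scale by 1032/12 = 86: (m₀, n₀) = (344, -86).
General solution: m = 344 + 31t, n = -86 - 8t for integer t.
m ≥ 0: smallest is 344 mod 31 = 3 (at t = -11), with n = 2.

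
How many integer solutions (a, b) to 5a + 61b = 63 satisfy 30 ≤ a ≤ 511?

8

gcd(61, 5) = 1  (61 = 12×5 + 1, 5 = 5×1).
Back-substituting, 5×(-12) + 61×(1) = 1.
Scale by 63: particular solution (-756, 63); reduce a mod 61: (37, -2).
General solution: a = 37 + 61t, b = -2 - 5t for integer t.
30 ≤ 37 + 61t ≤ 511 gives t ∈ [0, 7], which is 8 values.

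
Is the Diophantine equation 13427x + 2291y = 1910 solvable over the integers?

no

gcd(13427, 2291):
  13427 = 5·2291 + 1972
  2291 = 1·1972 + 319
  1972 = 6·319 + 58
  319 = 5·58 + 29
  58 = 2·29
so gcd(13427, 2291) = 29.
29 does not divide 1910 (remainder 25), so no integer solutions.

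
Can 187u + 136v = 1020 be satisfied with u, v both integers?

yes

gcd(187, 136) = 17  (187 = 1×136 + 51, 136 = 2×51 + 34, 51 = 1×34 + 17, 34 = 2×17).
17 divides 1020, so integer solutions exist.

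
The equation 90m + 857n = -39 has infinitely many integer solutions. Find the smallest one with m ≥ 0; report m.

gcd(857, 90):
  857 = 9*90 + 47
  90 = 1*47 + 43
  47 = 1*43 + 4
  43 = 10*4 + 3
  4 = 1*3 + 1
  3 = 3*1
so gcd(857, 90) = 1.
1 divides -39, so solutions exist.
Back-substitute for Bézout coefficients:
  1 = 4 - 1*3
  ... = 90*(-219) + 857*(23)
Scale by -39/1 = -39: (m₀, n₀) = (8541, -897).
General solution: m = 8541 + 857t, n = -897 - 90t for integer t.
m ≥ 0: smallest is 8541 mod 857 = 828 (at t = -9), with n = -87.

828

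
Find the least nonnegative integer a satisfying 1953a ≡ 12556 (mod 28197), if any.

no solution

gcd(28197, 1953) = 9.
9 does not divide 12556, so the congruence has no solution.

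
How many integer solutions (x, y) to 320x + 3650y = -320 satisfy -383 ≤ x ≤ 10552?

gcd(3650, 320):
  3650 = 11·320 + 130
  320 = 2·130 + 60
  130 = 2·60 + 10
  60 = 6·10
so gcd(3650, 320) = 10.
Back-substitute for Bézout coefficients:
  10 = 130 - 2·60
  ... = 320·(-57) + 3650·(5)
Scale by -32: particular solution (1824, -160); reduce x mod 365: (364, -32).
General solution: x = 364 + 365t, y = -32 - 32t for integer t.
-383 ≤ 364 + 365t ≤ 10552 gives t ∈ [-2, 27], which is 30 values.

30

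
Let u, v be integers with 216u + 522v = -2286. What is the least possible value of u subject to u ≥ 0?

gcd(522, 216) = 18  (522 = 2*216 + 90, 216 = 2*90 + 36, 90 = 2*36 + 18, 36 = 2*18).
18 divides -2286, so solutions exist.
Back-substituting, 216*(-12) + 522*(5) = 18.
Scale by -2286/18 = -127: (u₀, v₀) = (1524, -635).
General solution: u = 1524 + 29t, v = -635 - 12t for integer t.
u ≥ 0: smallest is 1524 mod 29 = 16 (at t = -52), with v = -11.

16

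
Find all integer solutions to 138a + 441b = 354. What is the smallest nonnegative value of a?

124

gcd(441, 138):
  441 = 3*138 + 27
  138 = 5*27 + 3
  27 = 9*3
so gcd(441, 138) = 3.
3 divides 354, so solutions exist.
Back-substitute for Bézout coefficients:
  3 = 138 - 5*27
  ... = 138*(16) + 441*(-5)
Scale by 354/3 = 118: (a₀, b₀) = (1888, -590).
General solution: a = 1888 + 147t, b = -590 - 46t for integer t.
a ≥ 0: smallest is 1888 mod 147 = 124 (at t = -12), with b = -38.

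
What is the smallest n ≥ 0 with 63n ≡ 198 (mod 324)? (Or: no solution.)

34

gcd(324, 63):
  324 = 5·63 + 9
  63 = 7·9
so gcd(324, 63) = 9.
9 divides 198, so solutions exist.
Back-substitute for Bézout coefficients:
  9 = 324 - 5·63
  ... = 63·(-5) + 324·(1)
So 63·(-5) ≡ 9 (mod 324); multiply by 22: n ≡ -110 (mod 36).
Smallest nonnegative: n = -110 mod 36 = 34.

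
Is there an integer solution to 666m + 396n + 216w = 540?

gcd(666, 396) = 18  (666 = 1*396 + 270, 396 = 1*270 + 126, 270 = 2*126 + 18, 126 = 7*18).
gcd(18, 216) = 18.
18 divides 540, so integer solutions exist.

yes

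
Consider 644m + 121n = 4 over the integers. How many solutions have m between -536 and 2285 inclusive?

gcd(644, 121):
  644 = 5*121 + 39
  121 = 3*39 + 4
  39 = 9*4 + 3
  4 = 1*3 + 1
  3 = 3*1
so gcd(644, 121) = 1.
Back-substitute for Bézout coefficients:
  1 = 4 - 1*3
  ... = 644*(-31) + 121*(165)
Scale by 4: particular solution (-124, 660); reduce m mod 121: (118, -628).
General solution: m = 118 + 121t, n = -628 - 644t for integer t.
-536 ≤ 118 + 121t ≤ 2285 gives t ∈ [-5, 17], which is 23 values.

23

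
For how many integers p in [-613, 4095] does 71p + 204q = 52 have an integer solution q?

gcd(204, 71) = 1  (204 = 2·71 + 62, 71 = 1·62 + 9, 62 = 6·9 + 8, 9 = 1·8 + 1, 8 = 8·1).
Back-substituting, 71·(23) + 204·(-8) = 1.
Scale by 52: particular solution (1196, -416); reduce p mod 204: (176, -61).
General solution: p = 176 + 204t, q = -61 - 71t for integer t.
-613 ≤ 176 + 204t ≤ 4095 gives t ∈ [-3, 19], which is 23 values.

23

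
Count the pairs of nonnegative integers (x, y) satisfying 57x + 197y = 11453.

gcd(197, 57):
  197 = 3×57 + 26
  57 = 2×26 + 5
  26 = 5×5 + 1
  5 = 5×1
so gcd(197, 57) = 1.
Back-substitute for Bézout coefficients:
  1 = 26 - 5×5
  ... = 57×(-38) + 197×(11)
Scale by 11453: one solution is (-435214, 125983). Reduce x mod 197: (156, 13).
General: x = 156 + 197t, y = 13 - 57t.
x ≥ 0 ⇒ t ≥ 0; y ≥ 0 ⇒ t ≤ 0. So t ∈ [0, 0]: 1 solution.

1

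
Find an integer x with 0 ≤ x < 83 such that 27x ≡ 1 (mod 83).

40

gcd(83, 27):
  83 = 3×27 + 2
  27 = 13×2 + 1
  2 = 2×1
so gcd(83, 27) = 1.
Back-substitute for Bézout coefficients:
  1 = 27 - 13×2
  ... = 27×(40) + 83×(-13)
So 27×40 ≡ 1 (mod 83), and 40 mod 83 = 40.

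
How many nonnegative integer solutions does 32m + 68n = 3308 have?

6

gcd(68, 32) = 4  (68 = 2·32 + 4, 32 = 8·4).
Back-substituting, 32·(-2) + 68·(1) = 4.
Scale by 827: one solution is (-1654, 827). Reduce m mod 17: (12, 43).
General: m = 12 + 17t, n = 43 - 8t.
m ≥ 0 ⇒ t ≥ 0; n ≥ 0 ⇒ t ≤ 5. So t ∈ [0, 5]: 6 solutions.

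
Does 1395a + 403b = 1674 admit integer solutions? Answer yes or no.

gcd(1395, 403):
  1395 = 3×403 + 186
  403 = 2×186 + 31
  186 = 6×31
so gcd(1395, 403) = 31.
31 divides 1674, so integer solutions exist.

yes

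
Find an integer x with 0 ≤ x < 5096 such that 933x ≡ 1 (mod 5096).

gcd(5096, 933):
  5096 = 5*933 + 431
  933 = 2*431 + 71
  431 = 6*71 + 5
  71 = 14*5 + 1
  5 = 5*1
so gcd(5096, 933) = 1.
Back-substitute for Bézout coefficients:
  1 = 71 - 14*5
  ... = 933*(1005) + 5096*(-184)
So 933*1005 ≡ 1 (mod 5096), and 1005 mod 5096 = 1005.

1005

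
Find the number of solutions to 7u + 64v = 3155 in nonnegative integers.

7

gcd(64, 7) = 1  (64 = 9*7 + 1, 7 = 7*1).
Back-substituting, 7*(-9) + 64*(1) = 1.
Scale by 3155: one solution is (-28395, 3155). Reduce u mod 64: (21, 47).
General: u = 21 + 64t, v = 47 - 7t.
u ≥ 0 ⇒ t ≥ 0; v ≥ 0 ⇒ t ≤ 6. So t ∈ [0, 6]: 7 solutions.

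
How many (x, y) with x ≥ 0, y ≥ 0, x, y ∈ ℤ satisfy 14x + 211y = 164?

0

gcd(211, 14) = 1  (211 = 15·14 + 1, 14 = 14·1).
Back-substituting, 14·(-15) + 211·(1) = 1.
Scale by 164: one solution is (-2460, 164). Reduce x mod 211: (72, -4).
General: x = 72 + 211t, y = -4 - 14t.
x ≥ 0 ⇒ t ≥ 0; y ≥ 0 ⇒ t ≤ -1. So t ∈ [0, -1]: 0 solutions.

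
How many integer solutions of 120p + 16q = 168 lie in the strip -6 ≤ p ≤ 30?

gcd(120, 16) = 8  (120 = 7×16 + 8, 16 = 2×8).
Back-substituting, 120×(1) + 16×(-7) = 8.
Scale by 21: particular solution (21, -147); reduce p mod 2: (1, 3).
General solution: p = 1 + 2t, q = 3 - 15t for integer t.
-6 ≤ 1 + 2t ≤ 30 gives t ∈ [-3, 14], which is 18 values.

18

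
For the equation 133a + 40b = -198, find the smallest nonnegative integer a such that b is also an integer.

gcd(133, 40) = 1.
1 divides -198, so solutions exist.
By Bézout, 133×(-3) + 40×(10) = 1.
Scale by -198/1 = -198: (a₀, b₀) = (594, -1980).
General solution: a = 594 + 40t, b = -1980 - 133t for integer t.
a ≥ 0: smallest is 594 mod 40 = 34 (at t = -14), with b = -118.

34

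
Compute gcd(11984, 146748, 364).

28

gcd(146748, 11984):
  146748 = 12·11984 + 2940
  11984 = 4·2940 + 224
  2940 = 13·224 + 28
  224 = 8·28
so gcd(146748, 11984) = 28.
gcd(28, 364) = 28.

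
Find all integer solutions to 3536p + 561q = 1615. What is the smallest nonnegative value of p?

26

gcd(3536, 561) = 17.
17 divides 1615, so solutions exist.
By Bézout, 3536*(10) + 561*(-63) = 17.
Scale by 1615/17 = 95: (p₀, q₀) = (950, -5985).
General solution: p = 950 + 33t, q = -5985 - 208t for integer t.
p ≥ 0: smallest is 950 mod 33 = 26 (at t = -28), with q = -161.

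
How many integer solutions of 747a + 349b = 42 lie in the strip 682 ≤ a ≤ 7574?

19

gcd(747, 349) = 1.
By Bézout, 747×(57) + 349×(-122) = 1.
Particular solution: (300, -642).
General solution: a = 300 + 349t, b = -642 - 747t for integer t.
682 ≤ 300 + 349t ≤ 7574 gives t ∈ [2, 20], which is 19 values.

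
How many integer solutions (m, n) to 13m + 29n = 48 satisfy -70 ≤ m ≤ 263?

12

gcd(29, 13) = 1  (29 = 2×13 + 3, 13 = 4×3 + 1, 3 = 3×1).
Back-substituting, 13×(9) + 29×(-4) = 1.
Scale by 48: particular solution (432, -192); reduce m mod 29: (26, -10).
General solution: m = 26 + 29t, n = -10 - 13t for integer t.
-70 ≤ 26 + 29t ≤ 263 gives t ∈ [-3, 8], which is 12 values.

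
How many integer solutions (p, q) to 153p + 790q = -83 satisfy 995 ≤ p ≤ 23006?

gcd(790, 153):
  790 = 5·153 + 25
  153 = 6·25 + 3
  25 = 8·3 + 1
  3 = 3·1
so gcd(790, 153) = 1.
Back-substitute for Bézout coefficients:
  1 = 25 - 8·3
  ... = 153·(-253) + 790·(49)
Scale by -83: particular solution (20999, -4067); reduce p mod 790: (459, -89).
General solution: p = 459 + 790t, q = -89 - 153t for integer t.
995 ≤ 459 + 790t ≤ 23006 gives t ∈ [1, 28], which is 28 values.

28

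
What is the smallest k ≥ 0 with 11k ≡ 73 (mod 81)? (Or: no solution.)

gcd(81, 11) = 1.
1 divides 73, so solutions exist.
By Bézout, 11*(-22) + 81*(3) = 1.
So 11*(-22) ≡ 1 (mod 81); multiply by 73: k ≡ -1606 (mod 81).
Smallest nonnegative: k = -1606 mod 81 = 14.

14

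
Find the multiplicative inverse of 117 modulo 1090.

gcd(1090, 117) = 1  (1090 = 9·117 + 37, 117 = 3·37 + 6, 37 = 6·6 + 1, 6 = 6·1).
Back-substituting, 117·(-177) + 1090·(19) = 1.
So 117·-177 ≡ 1 (mod 1090), and -177 mod 1090 = 913.

913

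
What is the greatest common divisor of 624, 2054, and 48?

gcd(2054, 624) = 26.
gcd(26, 48) = 2.

2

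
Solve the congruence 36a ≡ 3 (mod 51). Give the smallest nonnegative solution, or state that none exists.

10

gcd(51, 36) = 3  (51 = 1·36 + 15, 36 = 2·15 + 6, 15 = 2·6 + 3, 6 = 2·3).
3 divides 3, so solutions exist.
Back-substituting, 36·(-7) + 51·(5) = 3.
So 36·(-7) ≡ 3 (mod 51); multiply by 1: a ≡ -7 (mod 17).
Smallest nonnegative: a = -7 mod 17 = 10.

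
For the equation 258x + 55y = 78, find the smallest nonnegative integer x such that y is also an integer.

31

gcd(258, 55) = 1.
1 divides 78, so solutions exist.
By Bézout, 258×(-13) + 55×(61) = 1.
Scale by 78/1 = 78: (x₀, y₀) = (-1014, 4758).
General solution: x = -1014 + 55t, y = 4758 - 258t for integer t.
x ≥ 0: smallest is -1014 mod 55 = 31 (at t = 19), with y = -144.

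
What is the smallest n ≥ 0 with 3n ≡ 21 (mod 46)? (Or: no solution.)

gcd(46, 3):
  46 = 15·3 + 1
  3 = 3·1
so gcd(46, 3) = 1.
1 divides 21, so solutions exist.
Back-substitute for Bézout coefficients:
  1 = 46 - 15·3
  ... = 3·(-15) + 46·(1)
So 3·(-15) ≡ 1 (mod 46); multiply by 21: n ≡ -315 (mod 46).
Smallest nonnegative: n = -315 mod 46 = 7.

7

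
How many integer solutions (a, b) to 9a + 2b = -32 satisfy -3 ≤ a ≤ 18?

gcd(9, 2) = 1  (9 = 4·2 + 1, 2 = 2·1).
Back-substituting, 9·(1) + 2·(-4) = 1.
Scale by -32: particular solution (-32, 128); reduce a mod 2: (0, -16).
General solution: a = 0 + 2t, b = -16 - 9t for integer t.
-3 ≤ 0 + 2t ≤ 18 gives t ∈ [-1, 9], which is 11 values.

11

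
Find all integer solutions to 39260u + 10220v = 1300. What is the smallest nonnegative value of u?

gcd(39260, 10220):
  39260 = 3*10220 + 8600
  10220 = 1*8600 + 1620
  8600 = 5*1620 + 500
  1620 = 3*500 + 120
  500 = 4*120 + 20
  120 = 6*20
so gcd(39260, 10220) = 20.
20 divides 1300, so solutions exist.
Back-substitute for Bézout coefficients:
  20 = 500 - 4*120
  ... = 39260*(82) + 10220*(-315)
Scale by 1300/20 = 65: (u₀, v₀) = (5330, -20475).
General solution: u = 5330 + 511t, v = -20475 - 1963t for integer t.
u ≥ 0: smallest is 5330 mod 511 = 220 (at t = -10), with v = -845.

220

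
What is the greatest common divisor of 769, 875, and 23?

1

gcd(875, 769) = 1  (875 = 1×769 + 106, 769 = 7×106 + 27, 106 = 3×27 + 25, 27 = 1×25 + 2, 25 = 12×2 + 1, 2 = 2×1).
gcd(1, 23) = 1.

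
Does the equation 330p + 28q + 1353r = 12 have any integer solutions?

yes

gcd(330, 28) = 2  (330 = 11·28 + 22, 28 = 1·22 + 6, 22 = 3·6 + 4, 6 = 1·4 + 2, 4 = 2·2).
gcd(2, 1353) = 1.
1 divides 12, so integer solutions exist.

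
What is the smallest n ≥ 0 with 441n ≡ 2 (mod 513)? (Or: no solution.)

gcd(513, 441):
  513 = 1*441 + 72
  441 = 6*72 + 9
  72 = 8*9
so gcd(513, 441) = 9.
9 does not divide 2, so the congruence has no solution.

no solution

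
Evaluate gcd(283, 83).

1

gcd(283, 83):
  283 = 3*83 + 34
  83 = 2*34 + 15
  34 = 2*15 + 4
  15 = 3*4 + 3
  4 = 1*3 + 1
  3 = 3*1
so gcd(283, 83) = 1.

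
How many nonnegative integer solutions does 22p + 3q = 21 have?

1

gcd(22, 3) = 1.
By Bézout, 22·(1) + 3·(-7) = 1.
One solution: (0, 7).
General: p = 0 + 3t, q = 7 - 22t.
p ≥ 0 ⇒ t ≥ 0; q ≥ 0 ⇒ t ≤ 0. So t ∈ [0, 0]: 1 solution.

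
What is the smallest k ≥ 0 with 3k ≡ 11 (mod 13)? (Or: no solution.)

gcd(13, 3) = 1.
1 divides 11, so solutions exist.
By Bézout, 3*(-4) + 13*(1) = 1.
So 3*(-4) ≡ 1 (mod 13); multiply by 11: k ≡ -44 (mod 13).
Smallest nonnegative: k = -44 mod 13 = 8.

8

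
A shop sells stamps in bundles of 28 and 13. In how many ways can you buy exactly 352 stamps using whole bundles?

Need nonnegative integers with 28j + 13k = 352.
gcd(28, 13) = 1, and 28·(-6) + 13·(13) = 1.
So (j₀, k₀) = (-2112, 4576); general j = -2112 + 13t, k = 4576 - 28t.
j ≥ 0 ⇒ t ≥ 163; k ≥ 0 ⇒ t ≤ 163. That's 1 value of t.

1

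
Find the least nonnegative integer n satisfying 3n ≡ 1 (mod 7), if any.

5

gcd(7, 3) = 1  (7 = 2·3 + 1, 3 = 3·1).
1 divides 1, so solutions exist.
Back-substituting, 3·(-2) + 7·(1) = 1.
So 3·(-2) ≡ 1 (mod 7); multiply by 1: n ≡ -2 (mod 7).
Smallest nonnegative: n = -2 mod 7 = 5.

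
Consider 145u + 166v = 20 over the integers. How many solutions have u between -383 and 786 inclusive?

7

gcd(166, 145) = 1.
By Bézout, 145·(79) + 166·(-69) = 1.
Particular solution: (86, -75).
General solution: u = 86 + 166t, v = -75 - 145t for integer t.
-383 ≤ 86 + 166t ≤ 786 gives t ∈ [-2, 4], which is 7 values.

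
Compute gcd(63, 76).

1

gcd(76, 63):
  76 = 1×63 + 13
  63 = 4×13 + 11
  13 = 1×11 + 2
  11 = 5×2 + 1
  2 = 2×1
so gcd(76, 63) = 1.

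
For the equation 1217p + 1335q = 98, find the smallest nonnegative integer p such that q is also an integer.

859

gcd(1335, 1217):
  1335 = 1*1217 + 118
  1217 = 10*118 + 37
  118 = 3*37 + 7
  37 = 5*7 + 2
  7 = 3*2 + 1
  2 = 2*1
so gcd(1335, 1217) = 1.
1 divides 98, so solutions exist.
Back-substitute for Bézout coefficients:
  1 = 7 - 3*2
  ... = 1217*(-577) + 1335*(526)
Scale by 98/1 = 98: (p₀, q₀) = (-56546, 51548).
General solution: p = -56546 + 1335t, q = 51548 - 1217t for integer t.
p ≥ 0: smallest is -56546 mod 1335 = 859 (at t = 43), with q = -783.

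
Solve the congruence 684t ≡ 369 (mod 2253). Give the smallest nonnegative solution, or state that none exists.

129

gcd(2253, 684) = 3  (2253 = 3×684 + 201, 684 = 3×201 + 81, 201 = 2×81 + 39, 81 = 2×39 + 3, 39 = 13×3).
3 divides 369, so solutions exist.
Back-substituting, 684×(56) + 2253×(-17) = 3.
So 684×(56) ≡ 3 (mod 2253); multiply by 123: t ≡ 6888 (mod 751).
Smallest nonnegative: t = 6888 mod 751 = 129.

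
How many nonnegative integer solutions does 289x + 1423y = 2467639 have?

6

gcd(1423, 289) = 1.
By Bézout, 289*(453) + 1423*(-92) = 1.
One solution: (1394, 1451).
General: x = 1394 + 1423t, y = 1451 - 289t.
x ≥ 0 ⇒ t ≥ 0; y ≥ 0 ⇒ t ≤ 5. So t ∈ [0, 5]: 6 solutions.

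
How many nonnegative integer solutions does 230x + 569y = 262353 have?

gcd(569, 230) = 1  (569 = 2×230 + 109, 230 = 2×109 + 12, 109 = 9×12 + 1, 12 = 12×1).
Back-substituting, 230×(-47) + 569×(19) = 1.
Scale by 262353: one solution is (-12330591, 4984707). Reduce x mod 569: (208, 377).
General: x = 208 + 569t, y = 377 - 230t.
x ≥ 0 ⇒ t ≥ 0; y ≥ 0 ⇒ t ≤ 1. So t ∈ [0, 1]: 2 solutions.

2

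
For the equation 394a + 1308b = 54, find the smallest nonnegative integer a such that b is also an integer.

gcd(1308, 394):
  1308 = 3·394 + 126
  394 = 3·126 + 16
  126 = 7·16 + 14
  16 = 1·14 + 2
  14 = 7·2
so gcd(1308, 394) = 2.
2 divides 54, so solutions exist.
Back-substitute for Bézout coefficients:
  2 = 16 - 1·14
  ... = 394·(83) + 1308·(-25)
Scale by 54/2 = 27: (a₀, b₀) = (2241, -675).
General solution: a = 2241 + 654t, b = -675 - 197t for integer t.
a ≥ 0: smallest is 2241 mod 654 = 279 (at t = -3), with b = -84.

279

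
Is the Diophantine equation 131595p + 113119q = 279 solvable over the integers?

gcd(131595, 113119) = 31  (131595 = 1*113119 + 18476, 113119 = 6*18476 + 2263, 18476 = 8*2263 + 372, 2263 = 6*372 + 31, 372 = 12*31).
31 divides 279, so integer solutions exist.

yes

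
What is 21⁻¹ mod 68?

gcd(68, 21) = 1.
By Bézout, 21·(13) + 68·(-4) = 1.
So 21·13 ≡ 1 (mod 68), and 13 mod 68 = 13.

13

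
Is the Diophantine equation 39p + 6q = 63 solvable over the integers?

gcd(39, 6) = 3.
3 divides 63, so integer solutions exist.

yes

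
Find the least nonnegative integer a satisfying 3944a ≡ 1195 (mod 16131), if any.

gcd(16131, 3944) = 1.
1 divides 1195, so solutions exist.
By Bézout, 3944*(-4135) + 16131*(1011) = 1.
So 3944*(-4135) ≡ 1 (mod 16131); multiply by 1195: a ≡ -4941325 (mod 16131).
Smallest nonnegative: a = -4941325 mod 16131 = 10892.

10892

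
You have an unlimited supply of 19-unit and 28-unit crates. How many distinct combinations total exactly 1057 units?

Need nonnegative integers with 19j + 28k = 1057.
gcd(19, 28) = 1, and 19·(3) + 28·(-2) = 1.
So (j₀, k₀) = (3171, -2114); general j = 3171 + 28t, k = -2114 - 19t.
j ≥ 0 ⇒ t ≥ -113; k ≥ 0 ⇒ t ≤ -112. That's 2 values of t.

2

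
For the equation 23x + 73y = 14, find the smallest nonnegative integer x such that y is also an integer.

26

gcd(73, 23) = 1.
1 divides 14, so solutions exist.
By Bézout, 23·(-19) + 73·(6) = 1.
Scale by 14/1 = 14: (x₀, y₀) = (-266, 84).
General solution: x = -266 + 73t, y = 84 - 23t for integer t.
x ≥ 0: smallest is -266 mod 73 = 26 (at t = 4), with y = -8.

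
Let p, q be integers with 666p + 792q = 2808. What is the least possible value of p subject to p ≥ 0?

28

gcd(792, 666) = 18.
18 divides 2808, so solutions exist.
By Bézout, 666*(-19) + 792*(16) = 18.
Scale by 2808/18 = 156: (p₀, q₀) = (-2964, 2496).
General solution: p = -2964 + 44t, q = 2496 - 37t for integer t.
p ≥ 0: smallest is -2964 mod 44 = 28 (at t = 68), with q = -20.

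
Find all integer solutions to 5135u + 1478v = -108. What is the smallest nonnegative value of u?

314

gcd(5135, 1478):
  5135 = 3*1478 + 701
  1478 = 2*701 + 76
  701 = 9*76 + 17
  76 = 4*17 + 8
  17 = 2*8 + 1
  8 = 8*1
so gcd(5135, 1478) = 1.
1 divides -108, so solutions exist.
Back-substitute for Bézout coefficients:
  1 = 17 - 2*8
  ... = 5135*(175) + 1478*(-608)
Scale by -108/1 = -108: (u₀, v₀) = (-18900, 65664).
General solution: u = -18900 + 1478t, v = 65664 - 5135t for integer t.
u ≥ 0: smallest is -18900 mod 1478 = 314 (at t = 13), with v = -1091.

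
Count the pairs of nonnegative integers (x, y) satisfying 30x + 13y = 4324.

11

gcd(30, 13):
  30 = 2·13 + 4
  13 = 3·4 + 1
  4 = 4·1
so gcd(30, 13) = 1.
Back-substitute for Bézout coefficients:
  1 = 13 - 3·4
  ... = 30·(-3) + 13·(7)
Scale by 4324: one solution is (-12972, 30268). Reduce x mod 13: (2, 328).
General: x = 2 + 13t, y = 328 - 30t.
x ≥ 0 ⇒ t ≥ 0; y ≥ 0 ⇒ t ≤ 10. So t ∈ [0, 10]: 11 solutions.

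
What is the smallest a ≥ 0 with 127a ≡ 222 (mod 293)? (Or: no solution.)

gcd(293, 127) = 1  (293 = 2*127 + 39, 127 = 3*39 + 10, 39 = 3*10 + 9, 10 = 1*9 + 1, 9 = 9*1).
1 divides 222, so solutions exist.
Back-substituting, 127*(30) + 293*(-13) = 1.
So 127*(30) ≡ 1 (mod 293); multiply by 222: a ≡ 6660 (mod 293).
Smallest nonnegative: a = 6660 mod 293 = 214.

214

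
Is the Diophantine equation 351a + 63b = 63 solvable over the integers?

gcd(351, 63) = 9.
9 divides 63, so integer solutions exist.

yes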